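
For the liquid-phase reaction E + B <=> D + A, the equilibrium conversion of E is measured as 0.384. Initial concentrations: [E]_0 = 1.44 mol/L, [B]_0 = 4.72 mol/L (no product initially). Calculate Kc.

Let X = conversion of E.
Concentrations: [E] = 1.44 − 1.44X; [B] = 4.72 − 1.44X; [D] = 1.44X; [A] = 1.44X.
At X = 0.384: [E] = 0.887, [B] = 4.17, [D] = 0.553, [A] = 0.553.
Kc = [D] [A] / ([E] [B]) = 0.0827.

Kc = 0.0827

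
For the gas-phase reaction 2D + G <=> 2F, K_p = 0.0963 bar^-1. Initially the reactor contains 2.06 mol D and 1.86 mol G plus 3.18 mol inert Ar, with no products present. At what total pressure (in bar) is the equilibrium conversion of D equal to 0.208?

P = 3 bar

Let X = conversion of D (basis 2.06 mol D); extent of reaction ξ = 1.03X.
Moles: n_D = 2.06 − 2.06X; n_G = 1.86 − 1.03X; n_F = 2.06X; n_I = 3.18 (inert).
Summing: n_T = 7.1 − 1.03X.
K_p = p_F^2 / (p_D^2 p_G) with p_i = (n_i/n_T)·P.
At X = 0.208: the mole-fraction product g(X) = Π y_i^ν_i = 0.2886. Since K_p = g(X)·P^{-1}, P = (g/K_p)^(1/1) = (0.2886/0.0963)^(1/1) = 3 bar.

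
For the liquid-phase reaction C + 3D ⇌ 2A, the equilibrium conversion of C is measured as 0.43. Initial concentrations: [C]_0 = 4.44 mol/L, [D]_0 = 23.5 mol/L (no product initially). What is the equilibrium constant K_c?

Let X = conversion of C.
Concentrations: [C] = 4.44 − 4.44X; [D] = 23.5 − 13.3X; [A] = 8.88X.
At X = 0.43: [C] = 2.53, [D] = 17.8, [A] = 3.82.
K_c = [A]^2 / ([C] [D]^3) = 0.00103 (mol/L)^-2.

K_c = 0.00103 (mol/L)^-2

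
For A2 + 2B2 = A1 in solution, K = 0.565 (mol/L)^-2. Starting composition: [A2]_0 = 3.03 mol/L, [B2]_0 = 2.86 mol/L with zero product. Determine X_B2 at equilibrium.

Let X = conversion of B2; extent ξ = 2.86X/2 mol/L.
Concentrations: [A2] = 3.03 − 1.43X; [B2] = 2.86 − 2.86X; [A1] = 1.43X.
K = [A1] / ([A2] [B2]^2).
This equals 0.565 at X = 0.680 (the root in 0 < X < 1).

X = 0.680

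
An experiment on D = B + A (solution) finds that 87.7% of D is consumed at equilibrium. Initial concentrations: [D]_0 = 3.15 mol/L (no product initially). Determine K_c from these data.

Let X = conversion of D.
Concentrations: [D] = 3.15 − 3.15X; [B] = 3.15X; [A] = 3.15X.
At X = 0.877: [D] = 0.387, [B] = 2.76, [A] = 2.76.
K_c = [B] [A] / ([D]) = 19.7 mol/L.

K_c = 19.7 mol/L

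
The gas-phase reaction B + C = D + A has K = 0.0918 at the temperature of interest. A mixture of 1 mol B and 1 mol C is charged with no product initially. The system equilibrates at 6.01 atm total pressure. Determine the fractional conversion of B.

Basis: 1 mol B initially; let X = conversion of B. Extent ξ = X.
Species balance: n_B = 1 − X; n_C = 1 − X; n_D = X; n_A = X.
n_T stays at 2 (no change in mole number).
y_i = n_i/n_T, p_i = y_i·P. K = p_D p_A / (p_B p_C).
Substituting and setting equal to 0.0918 gives a polynomial in X; the root in (0,1) is X = 0.233.

X = 0.233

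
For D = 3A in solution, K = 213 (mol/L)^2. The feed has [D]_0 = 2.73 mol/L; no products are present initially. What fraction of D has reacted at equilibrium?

X = 0.690

Let X = conversion of D; extent ξ = 2.73·X mol/L.
Concentrations: [D] = 2.73 − 2.73X; [A] = 8.19X.
K = [A]^3 / ([D]).
Solving K = 213 for X ∈ (0,1): X = 0.690.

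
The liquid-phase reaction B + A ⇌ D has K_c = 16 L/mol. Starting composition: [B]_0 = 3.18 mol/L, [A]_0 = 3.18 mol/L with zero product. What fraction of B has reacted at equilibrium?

X = 0.869

Let X = conversion of B; extent ξ = 3.18·X mol/L.
Concentrations: [B] = 3.18 − 3.18X; [A] = 3.18 − 3.18X; [D] = 3.18X.
K_c = [D] / ([B] [A]).
Equating to 16 L/mol: the physical root is X = 0.869.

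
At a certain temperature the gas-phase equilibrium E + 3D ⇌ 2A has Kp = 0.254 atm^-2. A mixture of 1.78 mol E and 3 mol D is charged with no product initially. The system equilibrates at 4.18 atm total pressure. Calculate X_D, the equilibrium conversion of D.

X = 0.530

Let X = conversion of D (basis 3 mol D); extent of reaction ξ = X.
Species balance: n_E = 1.78 − X; n_D = 3 − 3X; n_A = 2X.
Total moles n_T = 4.78 − 2X.
With p_i = (n_i/n_T)P, Kp = p_A^2 / (p_E p_D^3).
Substituting and setting equal to 0.254 atm^-2 gives a polynomial in X; the root in (0,1) is X = 0.530.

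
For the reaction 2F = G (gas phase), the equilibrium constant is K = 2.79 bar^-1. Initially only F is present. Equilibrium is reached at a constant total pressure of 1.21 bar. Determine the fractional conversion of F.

X = 0.737

Let X = conversion of F (basis 1 mol F); extent of reaction ξ = 0.5X.
Species balance: n_F = 1 − X; n_G = 0.5X.
Summing: n_T = 1 − 0.5X.
Mole fractions y_i = n_i/n_T; K = p_G / (p_F^2) with p_i = y_i·P.
Setting this equal to 2.79 bar^-1 and taking the physical root (0 < X < 1) gives X = 0.737.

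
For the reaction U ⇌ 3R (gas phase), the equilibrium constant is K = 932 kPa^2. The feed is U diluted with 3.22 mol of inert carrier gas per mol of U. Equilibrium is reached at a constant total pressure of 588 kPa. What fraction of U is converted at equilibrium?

Take 1 mol U as basis and let X be its fractional conversion, so ξ = X.
Moles: n_U = 1 − X; n_R = 3X; n_I = 3.22 (inert).
Total moles n_T = 4.22 + 2X.
Mole fractions y_i = n_i/n_T; K = p_R^3 / (p_U) with p_i = y_i·P.
Equating to 932 kPa^2 and solving on 0 < X < 1: X = 0.120.

X = 0.120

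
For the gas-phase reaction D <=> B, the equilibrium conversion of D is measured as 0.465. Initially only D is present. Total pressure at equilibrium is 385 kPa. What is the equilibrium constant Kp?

Let X = conversion of D (basis 1 mol D); extent of reaction ξ = X.
Moles: n_D = 1 − X; n_B = X.
Since Δν = 0, n_T = 1 throughout.
At X = 0.465: n_D = 0.535, n_B = 0.465, n_T = 1.
p_i = (n_i/n_T)·P. Kp = p_B / (p_D) = 0.869.

Kp = 0.869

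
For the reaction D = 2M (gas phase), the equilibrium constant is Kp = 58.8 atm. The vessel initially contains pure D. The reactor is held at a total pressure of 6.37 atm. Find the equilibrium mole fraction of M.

Take 1 mol D as basis and let X be its fractional conversion, so ξ = X.
Moles: n_D = 1 − X; n_M = 2X.
n_T = Σnᵢ = 1 + X.
y_i = n_i/n_T, p_i = y_i·P. Kp = p_M^2 / (p_D).
Equating to 58.8 atm and solving on 0 < X < 1: X = 0.835.
Then n_M = 1.67, n_T = 1.84, so y_M = 0.910.

y_M = 0.910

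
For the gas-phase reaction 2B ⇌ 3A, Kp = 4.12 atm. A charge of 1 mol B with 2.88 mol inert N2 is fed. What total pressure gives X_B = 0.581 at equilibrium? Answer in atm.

Let X = conversion of B (basis 1 mol B); extent of reaction ξ = 0.5X.
Species balance: n_B = 1 − X; n_A = 1.5X; n_I = 2.88 (inert).
Total moles n_T = 3.88 + 0.5X.
Kp = p_A^3 / (p_B^2) with p_i = (n_i/n_T)·P.
At X = 0.581: the mole-fraction product g(X) = Π y_i^ν_i = 0.904. Since Kp = g(X)·P^{1}, P = (Kp/g)^(1/1) = (4.12/0.904)^(1/1) = 4.56 atm.

P = 4.56 atm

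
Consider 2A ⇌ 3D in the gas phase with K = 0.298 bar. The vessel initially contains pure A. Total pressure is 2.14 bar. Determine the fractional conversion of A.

X = 0.288

Take 1 mol A as basis and let X be its fractional conversion, so ξ = 0.5X.
Moles: n_A = 1 − X; n_D = 1.5X.
Total moles n_T = 1 + 0.5X.
Mole fractions y_i = n_i/n_T; K = p_D^3 / (p_A^2) with p_i = y_i·P.
Setting this equal to 0.298 bar and taking the physical root (0 < X < 1) gives X = 0.288.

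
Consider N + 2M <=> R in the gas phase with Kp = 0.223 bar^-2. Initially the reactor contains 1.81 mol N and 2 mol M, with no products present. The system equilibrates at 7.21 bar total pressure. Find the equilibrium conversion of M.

X = 0.717

Let X = conversion of M (basis 2 mol M); extent of reaction ξ = X.
At extent ξ: n_N = 1.81 − X; n_M = 2 − 2X; n_R = X.
n_T = Σnᵢ = 3.81 − 2X.
Mole fractions y_i = n_i/n_T; Kp = p_R / (p_N p_M^2) with p_i = y_i·P.
Substituting and setting equal to 0.223 bar^-2 gives a polynomial in X; the root in (0,1) is X = 0.717.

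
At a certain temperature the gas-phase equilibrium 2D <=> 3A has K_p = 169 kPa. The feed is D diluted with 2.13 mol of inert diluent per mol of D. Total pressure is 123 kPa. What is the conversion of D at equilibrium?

X = 0.603

Take 1 mol D as basis and let X be its fractional conversion, so ξ = 0.5X.
Mole table: n_D = 1 − X; n_A = 1.5X; n_I = 2.13 (inert).
Summing: n_T = 3.13 + 0.5X.
Mole fractions y_i = n_i/n_T; K_p = p_A^3 / (p_D^2) with p_i = y_i·P.
Setting this equal to 169 kPa and taking the physical root (0 < X < 1) gives X = 0.603.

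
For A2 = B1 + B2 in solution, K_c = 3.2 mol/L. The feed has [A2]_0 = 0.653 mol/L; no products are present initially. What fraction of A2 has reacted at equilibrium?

Let X = conversion of A2; extent ξ = 0.653·X mol/L.
Concentrations: [A2] = 0.653 − 0.653X; [B1] = 0.653X; [B2] = 0.653X.
K_c = [B1] [B2] / ([A2]).
Setting equal to 3.2 and solving for X on (0,1) gives X = 0.852.

X = 0.852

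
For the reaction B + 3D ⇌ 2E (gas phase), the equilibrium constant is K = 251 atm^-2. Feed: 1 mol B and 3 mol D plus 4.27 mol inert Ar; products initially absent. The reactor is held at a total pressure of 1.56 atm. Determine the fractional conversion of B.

X = 0.723

Let X = conversion of B (basis 1 mol B); extent of reaction ξ = X.
Moles: n_B = 1 − X; n_D = 3 − 3X; n_E = 2X; n_I = 4.27 (inert).
n_T = Σnᵢ = 8.27 − 2X.
Mole fractions y_i = n_i/n_T; K = p_E^2 / (p_B p_D^3) with p_i = y_i·P.
Setting this equal to 251 atm^-2 and taking the physical root (0 < X < 1) gives X = 0.723.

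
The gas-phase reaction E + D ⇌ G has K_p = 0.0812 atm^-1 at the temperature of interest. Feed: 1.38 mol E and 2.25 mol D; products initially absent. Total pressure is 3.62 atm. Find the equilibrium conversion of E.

X = 0.149

Basis: 1.38 mol E initially; let X = conversion of E. Extent ξ = 1.38X.
Moles: n_E = 1.38 − 1.38X; n_D = 2.25 − 1.38X; n_G = 1.38X.
Total moles n_T = 3.63 − 1.38X.
With p_i = (n_i/n_T)P, K_p = p_G / (p_E p_D).
Equating to 0.0812 atm^-1 and solving on 0 < X < 1: X = 0.149.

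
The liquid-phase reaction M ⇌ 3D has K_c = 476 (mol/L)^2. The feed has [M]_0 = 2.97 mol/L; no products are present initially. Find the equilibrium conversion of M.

X = 0.771

Let X = conversion of M; extent ξ = 2.97·X mol/L.
Concentrations: [M] = 2.97 − 2.97X; [D] = 8.91X.
K_c = [D]^3 / ([M]).
Solving K_c = 476 for X ∈ (0,1): X = 0.771.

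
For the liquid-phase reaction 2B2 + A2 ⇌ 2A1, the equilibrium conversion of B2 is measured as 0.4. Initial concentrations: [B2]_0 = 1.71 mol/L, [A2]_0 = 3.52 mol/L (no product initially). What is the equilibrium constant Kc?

Let X = conversion of B2.
Concentrations: [B2] = 1.71 − 1.71X; [A2] = 3.52 − 0.855X; [A1] = 1.71X.
At X = 0.4: [B2] = 1.03, [A2] = 3.18, [A1] = 0.684.
Kc = [A1]^2 / ([B2]^2 [A2]) = 0.14 L/mol.

Kc = 0.14 L/mol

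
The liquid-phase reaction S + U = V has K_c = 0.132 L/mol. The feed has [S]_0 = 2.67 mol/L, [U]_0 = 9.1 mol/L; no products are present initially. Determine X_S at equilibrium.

Let X = conversion of S; extent ξ = 2.67·X mol/L.
Concentrations: [S] = 2.67 − 2.67X; [U] = 9.1 − 2.67X; [V] = 2.67X.
K_c = [V] / ([S] [U]).
Setting equal to 0.132 and solving for X on (0,1) gives X = 0.506.

X = 0.506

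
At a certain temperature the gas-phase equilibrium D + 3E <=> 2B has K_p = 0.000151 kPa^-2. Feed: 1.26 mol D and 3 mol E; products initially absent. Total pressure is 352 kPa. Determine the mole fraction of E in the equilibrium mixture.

y_E = 0.362

Let X = conversion of E (basis 3 mol E); extent of reaction ξ = X.
Moles: n_D = 1.26 − X; n_E = 3 − 3X; n_B = 2X.
n_T = Σnᵢ = 4.26 − 2X.
y_i = n_i/n_T, p_i = y_i·P. K_p = p_B^2 / (p_D p_E^3).
This yields a degree-4 equation in X; solving on (0,1), X = 0.640.
Then n_E = 1.08, n_T = 2.98, so y_E = 0.362.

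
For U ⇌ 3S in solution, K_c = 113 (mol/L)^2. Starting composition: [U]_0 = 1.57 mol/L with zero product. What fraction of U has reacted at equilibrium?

X = 0.751

Let X = conversion of U; extent ξ = 1.57·X mol/L.
Concentrations: [U] = 1.57 − 1.57X; [S] = 4.71X.
K_c = [S]^3 / ([U]).
Solving K_c = 113 for X ∈ (0,1): X = 0.751.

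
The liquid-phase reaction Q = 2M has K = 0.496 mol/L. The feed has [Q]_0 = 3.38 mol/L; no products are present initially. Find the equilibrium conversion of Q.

Let X = conversion of Q; extent ξ = 3.38·X mol/L.
Concentrations: [Q] = 3.38 − 3.38X; [M] = 6.76X.
K = [M]^2 / ([Q]).
Setting equal to 0.496 and solving for X on (0,1) gives X = 0.174.

X = 0.174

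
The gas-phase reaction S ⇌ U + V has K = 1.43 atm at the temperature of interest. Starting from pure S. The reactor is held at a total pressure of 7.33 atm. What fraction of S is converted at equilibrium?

X = 0.404

Basis: 1 mol S initially; let X = conversion of S. Extent ξ = X.
Mole table: n_S = 1 − X; n_U = X; n_V = X.
Summing: n_T = 1 + X.
Mole fractions y_i = n_i/n_T; K = p_U p_V / (p_S) with p_i = y_i·P.
Substituting and setting equal to 1.43 atm gives a polynomial in X; the root in (0,1) is X = 0.404.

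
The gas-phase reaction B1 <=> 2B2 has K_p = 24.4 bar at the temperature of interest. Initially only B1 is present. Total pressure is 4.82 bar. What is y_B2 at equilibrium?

y_B2 = 0.855

Basis: 1 mol B1 initially; let X = conversion of B1. Extent ξ = X.
Mole table: n_B1 = 1 − X; n_B2 = 2X.
Summing: n_T = 1 + X.
With p_i = (n_i/n_T)P, K_p = p_B2^2 / (p_B1).
This yields a degree-2 equation in X; solving on (0,1), X = 0.747.
Then n_B2 = 1.49, n_T = 1.75, so y_B2 = 0.855.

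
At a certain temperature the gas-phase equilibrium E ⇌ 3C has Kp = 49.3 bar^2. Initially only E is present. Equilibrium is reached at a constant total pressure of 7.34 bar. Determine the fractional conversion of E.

Basis: 1 mol E initially; let X = conversion of E. Extent ξ = X.
Species balance: n_E = 1 − X; n_C = 3X.
n_T = Σnᵢ = 1 + 2X.
y_i = n_i/n_T, p_i = y_i·P. Kp = p_C^3 / (p_E).
Equating to 49.3 bar^2 and solving on 0 < X < 1: X = 0.404.

X = 0.404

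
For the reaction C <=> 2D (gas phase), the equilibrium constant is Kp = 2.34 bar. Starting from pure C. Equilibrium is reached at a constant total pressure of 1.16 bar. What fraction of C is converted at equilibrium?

Basis: 1 mol C initially; let X = conversion of C. Extent ξ = X.
Mole table: n_C = 1 − X; n_D = 2X.
n_T = Σnᵢ = 1 + X.
Mole fractions y_i = n_i/n_T; Kp = p_D^2 / (p_C) with p_i = y_i·P.
Substituting and setting equal to 2.34 bar gives a polynomial in X; the root in (0,1) is X = 0.579.

X = 0.579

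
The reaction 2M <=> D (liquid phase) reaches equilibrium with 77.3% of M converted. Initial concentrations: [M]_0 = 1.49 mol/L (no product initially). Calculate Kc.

Kc = 5.03 L/mol

Let X = conversion of M.
Concentrations: [M] = 1.49 − 1.49X; [D] = 0.745X.
At X = 0.773: [M] = 0.338, [D] = 0.576.
Kc = [D] / ([M]^2) = 5.03 L/mol.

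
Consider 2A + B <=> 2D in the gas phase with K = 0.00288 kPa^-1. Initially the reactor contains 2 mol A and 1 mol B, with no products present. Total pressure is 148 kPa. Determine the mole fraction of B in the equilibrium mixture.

y_B = 0.272

Basis: 2 mol A initially; let X = conversion of A. Extent ξ = X.
Species balance: n_A = 2 − 2X; n_B = 1 − X; n_D = 2X.
Summing: n_T = 3 − X.
With p_i = (n_i/n_T)P, K = p_D^2 / (p_A^2 p_B).
This yields a degree-3 equation in X; solving on (0,1), X = 0.254.
Then n_B = 0.746, n_T = 2.75, so y_B = 0.272.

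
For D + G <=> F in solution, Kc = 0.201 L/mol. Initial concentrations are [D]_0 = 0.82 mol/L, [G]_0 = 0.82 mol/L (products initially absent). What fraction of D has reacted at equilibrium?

Let X = conversion of D; extent ξ = 0.82·X mol/L.
Concentrations: [D] = 0.82 − 0.82X; [G] = 0.82 − 0.82X; [F] = 0.82X.
Kc = [F] / ([D] [G]).
Setting equal to 0.201 and solving for X on (0,1) gives X = 0.126.

X = 0.126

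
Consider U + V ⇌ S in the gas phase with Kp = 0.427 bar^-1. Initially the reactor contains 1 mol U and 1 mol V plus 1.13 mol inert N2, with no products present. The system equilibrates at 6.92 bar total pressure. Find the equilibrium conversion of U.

X = 0.395

Basis: 1 mol U initially; let X = conversion of U. Extent ξ = X.
Species balance: n_U = 1 − X; n_V = 1 − X; n_S = X; n_I = 1.13 (inert).
n_T = Σnᵢ = 3.13 − X.
y_i = n_i/n_T, p_i = y_i·P. Kp = p_S / (p_U p_V).
Setting this equal to 0.427 bar^-1 and taking the physical root (0 < X < 1) gives X = 0.395.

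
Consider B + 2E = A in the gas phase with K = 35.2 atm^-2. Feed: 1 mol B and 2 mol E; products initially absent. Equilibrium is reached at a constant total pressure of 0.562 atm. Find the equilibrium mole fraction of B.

Basis: 1 mol B initially; let X = conversion of B. Extent ξ = X.
Species balance: n_B = 1 − X; n_E = 2 − 2X; n_A = X.
Total moles n_T = 3 − 2X.
y_i = n_i/n_T, p_i = y_i·P. K = p_A / (p_B p_E^2).
Setting this equal to 35.2 atm^-2 and taking the physical root (0 < X < 1) gives X = 0.652.
Then n_B = 0.348, n_T = 1.7, so y_B = 0.205.

y_B = 0.205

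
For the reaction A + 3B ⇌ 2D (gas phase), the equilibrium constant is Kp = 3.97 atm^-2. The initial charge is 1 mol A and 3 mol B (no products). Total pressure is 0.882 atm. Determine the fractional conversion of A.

Let X = conversion of A (basis 1 mol A); extent of reaction ξ = X.
Moles: n_A = 1 − X; n_B = 3 − 3X; n_D = 2X.
n_T = Σnᵢ = 4 − 2X.
With p_i = (n_i/n_T)P, Kp = p_D^2 / (p_A p_B^3).
Equating to 3.97 atm^-2 and solving on 0 < X < 1: X = 0.448.

X = 0.448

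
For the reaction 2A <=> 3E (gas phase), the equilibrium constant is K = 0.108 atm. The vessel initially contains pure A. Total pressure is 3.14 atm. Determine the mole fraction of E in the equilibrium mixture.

Take 1 mol A as basis and let X be its fractional conversion, so ξ = 0.5X.
Mole table: n_A = 1 − X; n_E = 1.5X.
Total moles n_T = 1 + 0.5X.
Mole fractions y_i = n_i/n_T; K = p_E^3 / (p_A^2) with p_i = y_i·P.
Substituting and setting equal to 0.108 atm gives a polynomial in X; the root in (0,1) is X = 0.194.
Then n_E = 0.291, n_T = 1.1, so y_E = 0.265.

y_E = 0.265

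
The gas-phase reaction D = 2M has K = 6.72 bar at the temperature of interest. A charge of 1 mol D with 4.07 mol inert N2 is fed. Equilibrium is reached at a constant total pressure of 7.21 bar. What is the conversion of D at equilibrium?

X = 0.667

Let X = conversion of D (basis 1 mol D); extent of reaction ξ = X.
Species balance: n_D = 1 − X; n_M = 2X; n_I = 4.07 (inert).
Total moles n_T = 5.07 + X.
Mole fractions y_i = n_i/n_T; K = p_M^2 / (p_D) with p_i = y_i·P.
Setting this equal to 6.72 bar and taking the physical root (0 < X < 1) gives X = 0.667.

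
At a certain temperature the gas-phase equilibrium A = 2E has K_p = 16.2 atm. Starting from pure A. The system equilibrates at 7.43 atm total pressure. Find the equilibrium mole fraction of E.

Let X = conversion of A (basis 1 mol A); extent of reaction ξ = X.
Mole table: n_A = 1 − X; n_E = 2X.
Summing: n_T = 1 + X.
With p_i = (n_i/n_T)P, K_p = p_E^2 / (p_A).
Setting this equal to 16.2 atm and taking the physical root (0 < X < 1) gives X = 0.594.
Then n_E = 1.19, n_T = 1.59, so y_E = 0.745.

y_E = 0.745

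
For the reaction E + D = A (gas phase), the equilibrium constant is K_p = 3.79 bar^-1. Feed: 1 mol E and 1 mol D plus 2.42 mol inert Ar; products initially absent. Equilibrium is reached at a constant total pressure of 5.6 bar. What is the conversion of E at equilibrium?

Let X = conversion of E (basis 1 mol E); extent of reaction ξ = X.
Moles: n_E = 1 − X; n_D = 1 − X; n_A = X; n_I = 2.42 (inert).
Summing: n_T = 4.42 − X.
y_i = n_i/n_T, p_i = y_i·P. K_p = p_A / (p_E p_D).
Substituting and setting equal to 3.79 bar^-1 gives a polynomial in X; the root in (0,1) is X = 0.658.

X = 0.658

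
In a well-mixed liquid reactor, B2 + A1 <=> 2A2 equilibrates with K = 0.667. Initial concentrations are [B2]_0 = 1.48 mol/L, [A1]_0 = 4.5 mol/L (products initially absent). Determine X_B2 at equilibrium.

X = 0.474

Let X = conversion of B2; extent ξ = 1.48·X mol/L.
Concentrations: [B2] = 1.48 − 1.48X; [A1] = 4.5 − 1.48X; [A2] = 2.96X.
K = [A2]^2 / ([B2] [A1]).
Solving K = 0.667 for X ∈ (0,1): X = 0.474.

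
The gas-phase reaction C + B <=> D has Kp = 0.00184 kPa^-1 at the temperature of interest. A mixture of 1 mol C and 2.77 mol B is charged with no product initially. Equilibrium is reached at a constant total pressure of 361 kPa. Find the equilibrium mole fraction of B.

y_B = 0.710

Basis: 1 mol C initially; let X = conversion of C. Extent ξ = X.
Species balance: n_C = 1 − X; n_B = 2.77 − X; n_D = X.
Summing: n_T = 3.77 − X.
Mole fractions y_i = n_i/n_T; Kp = p_D / (p_C p_B) with p_i = y_i·P.
Setting this equal to 0.00184 kPa^-1 and taking the physical root (0 < X < 1) gives X = 0.321.
Then n_B = 2.45, n_T = 3.45, so y_B = 0.710.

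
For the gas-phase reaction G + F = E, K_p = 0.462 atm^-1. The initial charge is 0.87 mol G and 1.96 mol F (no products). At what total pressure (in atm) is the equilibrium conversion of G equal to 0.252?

Let X = conversion of G (basis 0.87 mol G); extent of reaction ξ = 0.87X.
Moles: n_G = 0.87 − 0.87X; n_F = 1.96 − 0.87X; n_E = 0.87X.
Total moles n_T = 2.83 − 0.87X.
K_p = p_E / (p_G p_F) with p_i = (n_i/n_T)·P.
At X = 0.252: the mole-fraction product g(X) = Π y_i^ν_i = 0.5053. Since K_p = g(X)·P^{-1}, P = (g/K_p)^(1/1) = (0.5053/0.462)^(1/1) = 1.09 atm.

P = 1.09 atm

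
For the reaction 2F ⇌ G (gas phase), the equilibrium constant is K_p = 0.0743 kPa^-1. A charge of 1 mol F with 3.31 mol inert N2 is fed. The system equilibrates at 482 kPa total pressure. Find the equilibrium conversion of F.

Basis: 1 mol F initially; let X = conversion of F. Extent ξ = 0.5X.
Species balance: n_F = 1 − X; n_G = 0.5X; n_I = 3.31 (inert).
Total moles n_T = 4.31 − 0.5X.
With p_i = (n_i/n_T)P, K_p = p_G / (p_F^2).
Equating to 0.0743 kPa^-1 and solving on 0 < X < 1: X = 0.792.

X = 0.792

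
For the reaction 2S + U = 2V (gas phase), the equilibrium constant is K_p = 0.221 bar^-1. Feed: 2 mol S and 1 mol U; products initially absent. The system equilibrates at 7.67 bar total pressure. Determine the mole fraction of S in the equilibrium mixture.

y_S = 0.469

Let X = conversion of S (basis 2 mol S); extent of reaction ξ = X.
Moles: n_S = 2 − 2X; n_U = 1 − X; n_V = 2X.
Total moles n_T = 3 − X.
Mole fractions y_i = n_i/n_T; K_p = p_V^2 / (p_S^2 p_U) with p_i = y_i·P.
This yields a degree-3 equation in X; solving on (0,1), X = 0.387.
Then n_S = 1.23, n_T = 2.61, so y_S = 0.469.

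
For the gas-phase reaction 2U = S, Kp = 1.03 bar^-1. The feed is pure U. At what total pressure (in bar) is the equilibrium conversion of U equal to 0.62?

Basis: 1 mol U initially; let X = conversion of U. Extent ξ = 0.5X.
Mole table: n_U = 1 − X; n_S = 0.5X.
Total moles n_T = 1 − 0.5X.
Kp = p_S / (p_U^2) with p_i = (n_i/n_T)·P.
At X = 0.62: the mole-fraction product g(X) = Π y_i^ν_i = 1.481. Since Kp = g(X)·P^{-1}, P = (g/Kp)^(1/1) = (1.481/1.03)^(1/1) = 1.44 bar.

P = 1.44 bar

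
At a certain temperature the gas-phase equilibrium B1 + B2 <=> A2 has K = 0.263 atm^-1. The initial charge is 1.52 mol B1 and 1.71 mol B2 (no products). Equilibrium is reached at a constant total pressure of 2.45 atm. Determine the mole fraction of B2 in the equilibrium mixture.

Basis: 1.52 mol B1 initially; let X = conversion of B1. Extent ξ = 1.52X.
Mole table: n_B1 = 1.52 − 1.52X; n_B2 = 1.71 − 1.52X; n_A2 = 1.52X.
Summing: n_T = 3.23 − 1.52X.
With p_i = (n_i/n_T)P, K = p_A2 / (p_B1 p_B2).
Equating to 0.263 atm^-1 and solving on 0 < X < 1: X = 0.233.
Then n_B2 = 1.36, n_T = 2.88, so y_B2 = 0.471.

y_B2 = 0.471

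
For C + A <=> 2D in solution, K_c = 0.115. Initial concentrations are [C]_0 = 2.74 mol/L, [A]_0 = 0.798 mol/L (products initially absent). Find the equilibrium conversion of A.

X = 0.260

Let X = conversion of A; extent ξ = 0.798·X mol/L.
Concentrations: [C] = 2.74 − 0.798X; [A] = 0.798 − 0.798X; [D] = 1.6X.
K_c = [D]^2 / ([C] [A]).
Setting equal to 0.115 and solving for X on (0,1) gives X = 0.260.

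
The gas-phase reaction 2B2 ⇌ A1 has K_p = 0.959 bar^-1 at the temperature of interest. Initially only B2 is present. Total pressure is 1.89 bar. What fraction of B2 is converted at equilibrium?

Let X = conversion of B2 (basis 1 mol B2); extent of reaction ξ = 0.5X.
Moles: n_B2 = 1 − X; n_A1 = 0.5X.
n_T = Σnᵢ = 1 − 0.5X.
With p_i = (n_i/n_T)P, K_p = p_A1 / (p_B2^2).
Substituting and setting equal to 0.959 bar^-1 gives a polynomial in X; the root in (0,1) is X = 0.652.

X = 0.652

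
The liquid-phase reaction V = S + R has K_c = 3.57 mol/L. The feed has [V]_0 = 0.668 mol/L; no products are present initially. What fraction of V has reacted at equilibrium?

X = 0.861

Let X = conversion of V; extent ξ = 0.668·X mol/L.
Concentrations: [V] = 0.668 − 0.668X; [S] = 0.668X; [R] = 0.668X.
K_c = [S] [R] / ([V]).
This equals 3.57 at X = 0.861 (the root in 0 < X < 1).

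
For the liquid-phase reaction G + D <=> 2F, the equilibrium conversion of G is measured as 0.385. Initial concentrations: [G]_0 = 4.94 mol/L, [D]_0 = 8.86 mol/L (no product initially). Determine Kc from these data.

Let X = conversion of G.
Concentrations: [G] = 4.94 − 4.94X; [D] = 8.86 − 4.94X; [F] = 9.88X.
At X = 0.385: [G] = 3.04, [D] = 6.96, [F] = 3.8.
Kc = [F]^2 / ([G] [D]) = 0.684.

Kc = 0.684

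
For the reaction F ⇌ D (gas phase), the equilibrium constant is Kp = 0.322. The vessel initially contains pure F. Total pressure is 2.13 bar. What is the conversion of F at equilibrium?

Take 1 mol F as basis and let X be its fractional conversion, so ξ = X.
Mole table: n_F = 1 − X; n_D = X.
Since Δν = 0, n_T = 1 throughout.
y_i = n_i/n_T, p_i = y_i·P. Kp = p_D / (p_F).
This yields a degree-1 equation in X; solving on (0,1), X = 0.244.

X = 0.244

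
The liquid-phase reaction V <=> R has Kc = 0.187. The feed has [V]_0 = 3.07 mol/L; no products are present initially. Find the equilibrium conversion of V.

X = 0.158

Let X = conversion of V; extent ξ = 3.07·X mol/L.
Concentrations: [V] = 3.07 − 3.07X; [R] = 3.07X.
Kc = [R] / ([V]).
This equals 0.187 at X = 0.158 (the root in 0 < X < 1).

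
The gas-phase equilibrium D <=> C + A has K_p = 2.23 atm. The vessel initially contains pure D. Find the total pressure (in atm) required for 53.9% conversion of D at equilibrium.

P = 5.45 atm

Let X = conversion of D (basis 1 mol D); extent of reaction ξ = X.
Species balance: n_D = 1 − X; n_C = X; n_A = X.
Summing: n_T = 1 + X.
K_p = p_C p_A / (p_D) with p_i = (n_i/n_T)·P.
At X = 0.539: the mole-fraction product g(X) = Π y_i^ν_i = 0.4095. Since K_p = g(X)·P^{1}, P = (K_p/g)^(1/1) = (2.23/0.4095)^(1/1) = 5.45 atm.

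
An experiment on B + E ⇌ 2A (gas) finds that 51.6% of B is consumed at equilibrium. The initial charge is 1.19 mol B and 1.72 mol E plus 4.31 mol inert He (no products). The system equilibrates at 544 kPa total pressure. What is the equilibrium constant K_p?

Basis: 1.19 mol B initially; let X = conversion of B. Extent ξ = 1.19X.
Moles: n_B = 1.19 − 1.19X; n_E = 1.72 − 1.19X; n_A = 2.38X; n_I = 4.31 (inert).
Total moles n_T = 7.22 (Δν = 0, constant).
At X = 0.516: n_B = 0.576, n_E = 1.11, n_A = 1.23, n_T = 7.22.
p_i = (n_i/n_T)·P. K_p = p_A^2 / (p_B p_E) = 2.37.

K_p = 2.37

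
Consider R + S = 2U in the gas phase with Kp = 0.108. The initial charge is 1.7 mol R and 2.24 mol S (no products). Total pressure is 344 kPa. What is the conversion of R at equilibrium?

X = 0.162

Let X = conversion of R (basis 1.7 mol R); extent of reaction ξ = 1.7X.
Species balance: n_R = 1.7 − 1.7X; n_S = 2.24 − 1.7X; n_U = 3.4X.
n_T stays at 3.94 (no change in mole number).
Mole fractions y_i = n_i/n_T; Kp = p_U^2 / (p_R p_S) with p_i = y_i·P.
This yields a degree-2 equation in X; solving on (0,1), X = 0.162.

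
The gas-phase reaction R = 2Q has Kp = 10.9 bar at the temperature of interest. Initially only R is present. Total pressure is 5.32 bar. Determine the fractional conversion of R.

X = 0.582

Let X = conversion of R (basis 1 mol R); extent of reaction ξ = X.
Moles: n_R = 1 − X; n_Q = 2X.
Total moles n_T = 1 + X.
With p_i = (n_i/n_T)P, Kp = p_Q^2 / (p_R).
Equating to 10.9 bar and solving on 0 < X < 1: X = 0.582.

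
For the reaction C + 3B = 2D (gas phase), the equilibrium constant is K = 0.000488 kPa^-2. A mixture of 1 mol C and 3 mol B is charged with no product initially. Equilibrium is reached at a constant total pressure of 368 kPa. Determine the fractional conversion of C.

X = 0.706

Basis: 1 mol C initially; let X = conversion of C. Extent ξ = X.
Moles: n_C = 1 − X; n_B = 3 − 3X; n_D = 2X.
Summing: n_T = 4 − 2X.
With p_i = (n_i/n_T)P, K = p_D^2 / (p_C p_B^3).
Substituting and setting equal to 0.000488 kPa^-2 gives a polynomial in X; the root in (0,1) is X = 0.706.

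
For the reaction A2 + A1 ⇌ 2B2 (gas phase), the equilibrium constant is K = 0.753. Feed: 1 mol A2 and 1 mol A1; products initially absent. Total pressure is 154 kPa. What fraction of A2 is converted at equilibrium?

Basis: 1 mol A2 initially; let X = conversion of A2. Extent ξ = X.
Mole table: n_A2 = 1 − X; n_A1 = 1 − X; n_B2 = 2X.
Total moles n_T = 2 (Δν = 0, constant).
With p_i = (n_i/n_T)P, K = p_B2^2 / (p_A2 p_A1).
Setting this equal to 0.753 and taking the physical root (0 < X < 1) gives X = 0.303.

X = 0.303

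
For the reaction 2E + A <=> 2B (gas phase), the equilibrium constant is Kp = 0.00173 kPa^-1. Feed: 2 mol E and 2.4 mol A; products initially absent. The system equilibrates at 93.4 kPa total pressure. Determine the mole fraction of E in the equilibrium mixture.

Take 2 mol E as basis and let X be its fractional conversion, so ξ = X.
At extent ξ: n_E = 2 − 2X; n_A = 2.4 − X; n_B = 2X.
Total moles n_T = 4.4 − X.
Mole fractions y_i = n_i/n_T; Kp = p_B^2 / (p_E^2 p_A) with p_i = y_i·P.
Substituting and setting equal to 0.00173 kPa^-1 gives a polynomial in X; the root in (0,1) is X = 0.225.
Then n_E = 1.55, n_T = 4.18, so y_E = 0.371.

y_E = 0.371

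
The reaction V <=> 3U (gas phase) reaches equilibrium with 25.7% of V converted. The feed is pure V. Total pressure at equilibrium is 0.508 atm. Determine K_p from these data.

K_p = 0.0694 atm^2

Take 1 mol V as basis and let X be its fractional conversion, so ξ = X.
Moles: n_V = 1 − X; n_U = 3X.
Summing: n_T = 1 + 2X.
At X = 0.257: n_V = 0.743, n_U = 0.771, n_T = 1.51.
p_i = (n_i/n_T)·P. K_p = p_U^3 / (p_V) = 0.0694 atm^2.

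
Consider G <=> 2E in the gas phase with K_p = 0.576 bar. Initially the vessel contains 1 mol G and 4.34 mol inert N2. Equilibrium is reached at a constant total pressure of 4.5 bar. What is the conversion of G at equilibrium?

X = 0.345

Basis: 1 mol G initially; let X = conversion of G. Extent ξ = X.
At extent ξ: n_G = 1 − X; n_E = 2X; n_I = 4.34 (inert).
Total moles n_T = 5.34 + X.
Mole fractions y_i = n_i/n_T; K_p = p_E^2 / (p_G) with p_i = y_i·P.
Substituting and setting equal to 0.576 bar gives a polynomial in X; the root in (0,1) is X = 0.345.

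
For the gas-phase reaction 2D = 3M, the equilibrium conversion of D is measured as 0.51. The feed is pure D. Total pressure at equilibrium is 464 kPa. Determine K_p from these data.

K_p = 689 kPa

Basis: 1 mol D initially; let X = conversion of D. Extent ξ = 0.5X.
At extent ξ: n_D = 1 − X; n_M = 1.5X.
n_T = Σnᵢ = 1 + 0.5X.
At X = 0.51: n_D = 0.49, n_M = 0.765, n_T = 1.25.
p_i = (n_i/n_T)·P. K_p = p_M^3 / (p_D^2) = 689 kPa.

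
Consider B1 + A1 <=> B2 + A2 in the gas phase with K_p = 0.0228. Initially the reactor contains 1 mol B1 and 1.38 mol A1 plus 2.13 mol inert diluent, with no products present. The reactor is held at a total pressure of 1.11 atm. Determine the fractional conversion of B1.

Take 1 mol B1 as basis and let X be its fractional conversion, so ξ = X.
Moles: n_B1 = 1 − X; n_A1 = 1.38 − X; n_B2 = X; n_A2 = X; n_I = 2.13 (inert).
Since Δν = 0, n_T = 4.51 throughout.
y_i = n_i/n_T, p_i = y_i·P. K_p = p_B2 p_A2 / (p_B1 p_A1).
Setting this equal to 0.0228 and taking the physical root (0 < X < 1) gives X = 0.154.

X = 0.154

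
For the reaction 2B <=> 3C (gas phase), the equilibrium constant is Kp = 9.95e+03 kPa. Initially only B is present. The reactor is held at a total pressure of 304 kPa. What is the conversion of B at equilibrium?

X = 0.804

Basis: 1 mol B initially; let X = conversion of B. Extent ξ = 0.5X.
At extent ξ: n_B = 1 − X; n_C = 1.5X.
n_T = Σnᵢ = 1 + 0.5X.
y_i = n_i/n_T, p_i = y_i·P. Kp = p_C^3 / (p_B^2).
Substituting and setting equal to 9.95e+03 kPa gives a polynomial in X; the root in (0,1) is X = 0.804.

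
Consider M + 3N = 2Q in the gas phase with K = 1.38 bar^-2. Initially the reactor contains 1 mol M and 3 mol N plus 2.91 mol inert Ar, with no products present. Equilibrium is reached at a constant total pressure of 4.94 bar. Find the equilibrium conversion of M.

Take 1 mol M as basis and let X be its fractional conversion, so ξ = X.
Mole table: n_M = 1 − X; n_N = 3 − 3X; n_Q = 2X; n_I = 2.91 (inert).
Total moles n_T = 6.91 − 2X.
Mole fractions y_i = n_i/n_T; K = p_Q^2 / (p_M p_N^3) with p_i = y_i·P.
Setting this equal to 1.38 bar^-2 and taking the physical root (0 < X < 1) gives X = 0.542.

X = 0.542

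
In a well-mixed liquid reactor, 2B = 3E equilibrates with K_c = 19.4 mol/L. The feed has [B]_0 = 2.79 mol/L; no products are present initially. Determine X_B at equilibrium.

X = 0.642

Let X = conversion of B; extent ξ = 2.79X/2 mol/L.
Concentrations: [B] = 2.79 − 2.79X; [E] = 4.19X.
K_c = [E]^3 / ([B]^2).
Setting equal to 19.4 and solving for X on (0,1) gives X = 0.642.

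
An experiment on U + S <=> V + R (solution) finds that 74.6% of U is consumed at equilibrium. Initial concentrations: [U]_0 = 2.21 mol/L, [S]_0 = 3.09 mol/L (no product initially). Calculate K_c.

K_c = 3.36

Let X = conversion of U.
Concentrations: [U] = 2.21 − 2.21X; [S] = 3.09 − 2.21X; [V] = 2.21X; [R] = 2.21X.
At X = 0.746: [U] = 0.561, [S] = 1.44, [V] = 1.65, [R] = 1.65.
K_c = [V] [R] / ([U] [S]) = 3.36.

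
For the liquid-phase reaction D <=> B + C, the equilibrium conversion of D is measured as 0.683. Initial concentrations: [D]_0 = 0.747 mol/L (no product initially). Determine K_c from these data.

Let X = conversion of D.
Concentrations: [D] = 0.747 − 0.747X; [B] = 0.747X; [C] = 0.747X.
At X = 0.683: [D] = 0.237, [B] = 0.51, [C] = 0.51.
K_c = [B] [C] / ([D]) = 1.1 mol/L.

K_c = 1.1 mol/L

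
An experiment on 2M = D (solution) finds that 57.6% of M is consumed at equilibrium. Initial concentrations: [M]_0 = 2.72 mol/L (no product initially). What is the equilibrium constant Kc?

Let X = conversion of M.
Concentrations: [M] = 2.72 − 2.72X; [D] = 1.36X.
At X = 0.576: [M] = 1.15, [D] = 0.783.
Kc = [D] / ([M]^2) = 0.589 L/mol.

Kc = 0.589 L/mol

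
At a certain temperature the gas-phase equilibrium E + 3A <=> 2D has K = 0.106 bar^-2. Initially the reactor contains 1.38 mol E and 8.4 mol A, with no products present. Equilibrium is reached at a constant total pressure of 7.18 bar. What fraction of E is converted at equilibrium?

Take 1.38 mol E as basis and let X be its fractional conversion, so ξ = 1.38X.
At extent ξ: n_E = 1.38 − 1.38X; n_A = 8.4 − 4.14X; n_D = 2.76X.
n_T = Σnᵢ = 9.78 − 2.76X.
With p_i = (n_i/n_T)P, K = p_D^2 / (p_E p_A^3).
Setting this equal to 0.106 bar^-2 and taking the physical root (0 < X < 1) gives X = 0.761.

X = 0.761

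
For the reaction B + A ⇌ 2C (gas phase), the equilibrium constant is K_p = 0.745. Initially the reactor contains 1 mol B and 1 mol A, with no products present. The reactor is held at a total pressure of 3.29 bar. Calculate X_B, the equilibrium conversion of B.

X = 0.301

Let X = conversion of B (basis 1 mol B); extent of reaction ξ = X.
At extent ξ: n_B = 1 − X; n_A = 1 − X; n_C = 2X.
Since Δν = 0, n_T = 2 throughout.
Mole fractions y_i = n_i/n_T; K_p = p_C^2 / (p_B p_A) with p_i = y_i·P.
Setting this equal to 0.745 and taking the physical root (0 < X < 1) gives X = 0.301.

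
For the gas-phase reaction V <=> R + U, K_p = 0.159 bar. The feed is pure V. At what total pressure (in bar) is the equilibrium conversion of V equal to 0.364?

Basis: 1 mol V initially; let X = conversion of V. Extent ξ = X.
At extent ξ: n_V = 1 − X; n_R = X; n_U = X.
Total moles n_T = 1 + X.
K_p = p_R p_U / (p_V) with p_i = (n_i/n_T)·P.
At X = 0.364: the mole-fraction product g(X) = Π y_i^ν_i = 0.1527. Since K_p = g(X)·P^{1}, P = (K_p/g)^(1/1) = (0.159/0.1527)^(1/1) = 1.04 bar.

P = 1.04 bar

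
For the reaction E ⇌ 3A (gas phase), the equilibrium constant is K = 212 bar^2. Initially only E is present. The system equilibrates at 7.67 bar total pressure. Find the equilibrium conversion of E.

X = 0.632

Basis: 1 mol E initially; let X = conversion of E. Extent ξ = X.
Moles: n_E = 1 − X; n_A = 3X.
Summing: n_T = 1 + 2X.
With p_i = (n_i/n_T)P, K = p_A^3 / (p_E).
This yields a degree-3 equation in X; solving on (0,1), X = 0.632.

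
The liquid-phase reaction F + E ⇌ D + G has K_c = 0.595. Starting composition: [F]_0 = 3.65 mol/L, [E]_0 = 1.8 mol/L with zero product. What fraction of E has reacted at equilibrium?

X = 0.591

Let X = conversion of E; extent ξ = 1.8·X mol/L.
Concentrations: [F] = 3.65 − 1.8X; [E] = 1.8 − 1.8X; [D] = 1.8X; [G] = 1.8X.
K_c = [D] [G] / ([F] [E]).
Setting equal to 0.595 and solving for X on (0,1) gives X = 0.591.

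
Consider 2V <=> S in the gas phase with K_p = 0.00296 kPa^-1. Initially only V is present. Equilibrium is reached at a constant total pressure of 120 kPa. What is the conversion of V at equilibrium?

Let X = conversion of V (basis 1 mol V); extent of reaction ξ = 0.5X.
Species balance: n_V = 1 − X; n_S = 0.5X.
Summing: n_T = 1 − 0.5X.
With p_i = (n_i/n_T)P, K_p = p_S / (p_V^2).
Setting this equal to 0.00296 kPa^-1 and taking the physical root (0 < X < 1) gives X = 0.357.

X = 0.357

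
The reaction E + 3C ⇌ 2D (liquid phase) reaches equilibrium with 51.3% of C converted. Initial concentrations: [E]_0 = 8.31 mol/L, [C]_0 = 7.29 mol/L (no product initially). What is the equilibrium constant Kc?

Let X = conversion of C.
Concentrations: [E] = 8.31 − 2.43X; [C] = 7.29 − 7.29X; [D] = 4.86X.
At X = 0.513: [E] = 7.06, [C] = 3.55, [D] = 2.49.
Kc = [D]^2 / ([E] [C]^3) = 0.0197 (mol/L)^-2.

Kc = 0.0197 (mol/L)^-2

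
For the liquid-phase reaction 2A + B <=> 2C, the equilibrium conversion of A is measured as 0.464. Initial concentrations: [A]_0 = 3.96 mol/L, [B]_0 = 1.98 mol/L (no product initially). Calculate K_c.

Let X = conversion of A.
Concentrations: [A] = 3.96 − 3.96X; [B] = 1.98 − 1.98X; [C] = 3.96X.
At X = 0.464: [A] = 2.12, [B] = 1.06, [C] = 1.84.
K_c = [C]^2 / ([A]^2 [B]) = 0.706 L/mol.

K_c = 0.706 L/mol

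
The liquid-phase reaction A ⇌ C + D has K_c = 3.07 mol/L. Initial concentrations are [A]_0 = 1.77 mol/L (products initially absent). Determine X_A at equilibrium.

Let X = conversion of A; extent ξ = 1.77·X mol/L.
Concentrations: [A] = 1.77 − 1.77X; [C] = 1.77X; [D] = 1.77X.
K_c = [C] [D] / ([A]).
This equals 3.07 at X = 0.710 (the root in 0 < X < 1).

X = 0.710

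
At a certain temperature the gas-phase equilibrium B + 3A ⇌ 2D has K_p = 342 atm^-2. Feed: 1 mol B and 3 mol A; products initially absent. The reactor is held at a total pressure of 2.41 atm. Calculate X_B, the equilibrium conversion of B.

Take 1 mol B as basis and let X be its fractional conversion, so ξ = X.
At extent ξ: n_B = 1 − X; n_A = 3 − 3X; n_D = 2X.
Total moles n_T = 4 − 2X.
With p_i = (n_i/n_T)P, K_p = p_D^2 / (p_B p_A^3).
Equating to 342 atm^-2 and solving on 0 < X < 1: X = 0.870.

X = 0.870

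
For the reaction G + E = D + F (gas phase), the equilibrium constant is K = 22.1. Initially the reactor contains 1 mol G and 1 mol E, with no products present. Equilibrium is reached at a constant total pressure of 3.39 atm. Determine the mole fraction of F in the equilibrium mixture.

y_F = 0.412

Basis: 1 mol G initially; let X = conversion of G. Extent ξ = X.
At extent ξ: n_G = 1 − X; n_E = 1 − X; n_D = X; n_F = X.
Since Δν = 0, n_T = 2 throughout.
With p_i = (n_i/n_T)P, K = p_D p_F / (p_G p_E).
Substituting and setting equal to 22.1 gives a polynomial in X; the root in (0,1) is X = 0.825.
Then n_F = 0.825, n_T = 2, so y_F = 0.412.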